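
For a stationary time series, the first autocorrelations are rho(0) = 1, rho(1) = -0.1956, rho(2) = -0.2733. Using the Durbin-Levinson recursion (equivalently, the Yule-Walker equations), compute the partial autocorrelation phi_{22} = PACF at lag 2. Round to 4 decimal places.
\phi_{22} = -0.3240

The PACF at lag k is phi_{kk}, the last component of the solution
to the Yule-Walker system G_k phi = r_k where
  (G_k)_{ij} = rho(|i - j|), (r_k)_i = rho(i), i,j = 1..k.
Equivalently, Durbin-Levinson gives phi_{kk} iteratively:
  phi_{11} = rho(1)
  phi_{kk} = [rho(k) - sum_{j=1..k-1} phi_{k-1,j} rho(k-j)]
            / [1 - sum_{j=1..k-1} phi_{k-1,j} rho(j)],
  phi_{k,j} = phi_{k-1,j} - phi_{kk} phi_{k-1,k-j},  j = 1..k-1.
Step k = 1:
  phi_11 = rho(1) = -0.1956.
Step k = 2:
  phi_22 = [rho(2) - phi_11 rho(1)] / [1 - phi_11 rho(1)] = [-0.2733 - (-0.1956)(-0.1956)] / [1 - (-0.1956)(-0.1956)]
         = -0.31155936 / 0.96174064 = -0.324.
Therefore phi_{22} = -0.3240.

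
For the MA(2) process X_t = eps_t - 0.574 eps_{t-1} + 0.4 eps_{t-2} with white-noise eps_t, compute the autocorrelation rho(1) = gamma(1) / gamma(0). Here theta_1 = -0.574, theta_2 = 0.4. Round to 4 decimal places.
\rho(1) = -0.5395

For an MA(q) process with theta_0 = 1, the autocovariance is
  gamma(k) = sigma^2 * sum_{i=0..q-k} theta_i * theta_{i+k},
and rho(k) = gamma(k) / gamma(0). Sigma^2 cancels.
  numerator   = (1)*(-0.574) + (-0.574)*(0.4) = -0.8036.
  denominator = (1)^2 + (-0.574)^2 + (0.4)^2 = 1.489476.
  rho(1) = -0.8036 / 1.489476 = -0.5395.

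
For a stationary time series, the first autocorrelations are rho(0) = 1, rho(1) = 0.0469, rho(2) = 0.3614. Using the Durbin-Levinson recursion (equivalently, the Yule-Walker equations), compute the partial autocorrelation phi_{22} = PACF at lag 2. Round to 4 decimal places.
\phi_{22} = 0.3600

The PACF at lag k is phi_{kk}, the last component of the solution
to the Yule-Walker system G_k phi = r_k where
  (G_k)_{ij} = rho(|i - j|), (r_k)_i = rho(i), i,j = 1..k.
Equivalently, Durbin-Levinson gives phi_{kk} iteratively:
  phi_{11} = rho(1)
  phi_{kk} = [rho(k) - sum_{j=1..k-1} phi_{k-1,j} rho(k-j)]
            / [1 - sum_{j=1..k-1} phi_{k-1,j} rho(j)],
  phi_{k,j} = phi_{k-1,j} - phi_{kk} phi_{k-1,k-j},  j = 1..k-1.
Step k = 1:
  phi_11 = rho(1) = 0.0469.
Step k = 2:
  phi_22 = [rho(2) - phi_11 rho(1)] / [1 - phi_11 rho(1)] = [0.3614 - (0.0469)(0.0469)] / [1 - (0.0469)(0.0469)]
         = 0.35920039 / 0.99780039 = 0.36.
Therefore phi_{22} = 0.3600.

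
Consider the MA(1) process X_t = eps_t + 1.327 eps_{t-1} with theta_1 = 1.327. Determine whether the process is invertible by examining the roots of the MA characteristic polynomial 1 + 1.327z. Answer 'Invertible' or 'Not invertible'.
\text{Not invertible}

The MA(q) characteristic polynomial is P(z) = 1 + 1.327z.
Invertibility requires all roots to lie outside the unit circle, i.e. |z| > 1 for every root.
This is linear in z: 1 + (1.327) z = 0  =>  z = -1/(1.327) = -0.75358,  |z| = 0.75358.
Moduli of all roots: 0.7536.
All moduli strictly greater than 1? No.
Verdict: Not invertible.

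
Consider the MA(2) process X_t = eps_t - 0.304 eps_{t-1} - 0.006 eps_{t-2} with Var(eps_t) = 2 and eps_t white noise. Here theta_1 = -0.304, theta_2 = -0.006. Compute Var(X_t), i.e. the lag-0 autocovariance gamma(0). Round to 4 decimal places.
\gamma(0) = 2.1849

For an MA(q) process X_t = eps_t + sum_i theta_i eps_{t-i} with
Var(eps_t) = sigma^2, the variance is
  gamma(0) = sigma^2 * (1 + sum_i theta_i^2).
  sum_i theta_i^2 = (-0.304)^2 + (-0.006)^2 = 0.092416 + 0.000036 = 0.092452.
  gamma(0) = 2 * (1 + 0.092452) = 2 * 1.092452 = 2.184904, which rounds to 2.1849.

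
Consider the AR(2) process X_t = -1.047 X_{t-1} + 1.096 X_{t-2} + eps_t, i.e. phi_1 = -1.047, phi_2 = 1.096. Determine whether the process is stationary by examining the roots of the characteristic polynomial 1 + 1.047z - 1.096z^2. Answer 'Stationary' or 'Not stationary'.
\text{Not stationary}

The AR(p) characteristic polynomial is P(z) = 1 + 1.047z - 1.096z^2.
Stationarity requires all roots to lie outside the unit circle, i.e. |z| > 1 for every root.
Set 1 + (1.047) z + (-1.096) z^2 = 0, i.e. a z^2 + b z + c = 0 with a = -1.096, b = 1.047, c = 1.
Discriminant D = b^2 - 4ac = (1.047)^2 - 4*(-1.096)*1 = 1.096209 - (-4.384) = 5.480209.
D >= 0, so the roots are real: z = (-b +/- sqrt(D)) / (2a) = (-1.047 +/- 2.340985) / (-2.192).
  z_1 = (-1.047 + 2.340985) / (-2.192) = -0.5903,   |z_1| = 0.5903.
  z_2 = (-1.047 - 2.340985) / (-2.192) = 1.5456,   |z_2| = 1.5456.
Moduli of all roots: 0.5903, 1.5456.
All moduli strictly greater than 1? No.
Verdict: Not stationary.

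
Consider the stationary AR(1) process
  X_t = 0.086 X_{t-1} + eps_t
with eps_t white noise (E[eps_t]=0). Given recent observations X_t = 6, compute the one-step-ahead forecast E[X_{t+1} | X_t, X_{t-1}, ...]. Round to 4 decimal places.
E[X_{t+1} \mid \mathcal F_t] = 0.5160

For an AR(p) model X_t = c + sum_i phi_i X_{t-i} + eps_t, the
one-step-ahead conditional mean is
  E[X_{t+1} | X_t, ...] = c + sum_i phi_i X_{t+1-i}.
Substitute known values:
  E[X_{t+1} | ...] = (0.086) * (6)
                   = 0.5160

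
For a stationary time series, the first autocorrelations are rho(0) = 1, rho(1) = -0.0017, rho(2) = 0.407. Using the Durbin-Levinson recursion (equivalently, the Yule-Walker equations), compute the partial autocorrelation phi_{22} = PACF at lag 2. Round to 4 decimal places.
\phi_{22} = 0.4070

The PACF at lag k is phi_{kk}, the last component of the solution
to the Yule-Walker system G_k phi = r_k where
  (G_k)_{ij} = rho(|i - j|), (r_k)_i = rho(i), i,j = 1..k.
Equivalently, Durbin-Levinson gives phi_{kk} iteratively:
  phi_{11} = rho(1)
  phi_{kk} = [rho(k) - sum_{j=1..k-1} phi_{k-1,j} rho(k-j)]
            / [1 - sum_{j=1..k-1} phi_{k-1,j} rho(j)],
  phi_{k,j} = phi_{k-1,j} - phi_{kk} phi_{k-1,k-j},  j = 1..k-1.
Step k = 1:
  phi_11 = rho(1) = -0.0017.
Step k = 2:
  phi_22 = [rho(2) - phi_11 rho(1)] / [1 - phi_11 rho(1)] = [0.407 - (-0.0017)(-0.0017)] / [1 - (-0.0017)(-0.0017)]
         = 0.40699711 / 0.99999711 = 0.407.
Therefore phi_{22} = 0.4070.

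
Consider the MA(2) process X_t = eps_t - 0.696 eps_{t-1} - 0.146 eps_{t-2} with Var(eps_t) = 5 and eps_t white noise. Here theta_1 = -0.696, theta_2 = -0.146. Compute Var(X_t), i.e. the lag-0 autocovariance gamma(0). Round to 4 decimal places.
\gamma(0) = 7.5287

For an MA(q) process X_t = eps_t + sum_i theta_i eps_{t-i} with
Var(eps_t) = sigma^2, the variance is
  gamma(0) = sigma^2 * (1 + sum_i theta_i^2).
  sum_i theta_i^2 = (-0.696)^2 + (-0.146)^2 = 0.484416 + 0.021316 = 0.505732.
  gamma(0) = 5 * (1 + 0.505732) = 5 * 1.505732 = 7.52866, which rounds to 7.5287.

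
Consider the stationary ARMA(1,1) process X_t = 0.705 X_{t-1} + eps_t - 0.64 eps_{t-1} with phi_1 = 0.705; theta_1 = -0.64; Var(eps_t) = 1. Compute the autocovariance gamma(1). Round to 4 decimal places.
\gamma(1) = 0.0709

Multiply the model equation by X_{t-k} and take expectations. With theta_0 = psi_0 = 1 and psi_j the MA(infinity) weights, this gives
  gamma(k) - sum_i phi_i gamma(k-i) = c_k,
  c_k = sigma^2 * sum_{j=k..q} theta_j psi_{j-k}   (c_k = 0 for k > q),
using gamma(-m) = gamma(m).
psi-weights needed (psi_j = theta_j + sum_i phi_i psi_{j-i}):
  psi_1 = theta_1 + phi_1 = -0.64 + (0.705) = 0.065
Right-hand sides:
  c_0 = sigma^2 (1 + theta_1 psi_1) = 1 * (1 + (-0.64)(0.065)) = 1 * 0.9584 = 0.9584
  c_1 = sigma^2 theta_1 = 1 * (-0.64) = -0.64
  c_2 = 0
Equations for k = 0 and k = 1 (AR order 1):
  gamma(0) = phi_1 gamma(1) + c_0
  gamma(1) = phi_1 gamma(0) + c_1
Substituting the second into the first: gamma(0) (1 - phi_1^2) = c_0 + phi_1 c_1, so
  gamma(0) = (c_0 + phi_1 c_1) / (1 - phi_1^2) = (0.9584 + (0.705)(-0.64)) / (1 - (0.705)^2) = 0.5072 / 0.502975 = 1.0084.
  gamma(1) = phi_1 gamma(0) + c_1 = (0.705)(1.0084) + (-0.64) = 0.070922.
Therefore gamma(1) = 0.0709 (to 4 decimal places).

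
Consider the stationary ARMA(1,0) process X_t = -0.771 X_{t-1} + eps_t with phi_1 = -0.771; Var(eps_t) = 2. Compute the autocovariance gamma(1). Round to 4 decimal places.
\gamma(1) = -3.8022

Multiply the model equation by X_{t-k} and take expectations. With theta_0 = psi_0 = 1 and psi_j the MA(infinity) weights, this gives
  gamma(k) - sum_i phi_i gamma(k-i) = c_k,
  c_k = sigma^2 * sum_{j=k..q} theta_j psi_{j-k}   (c_k = 0 for k > q),
using gamma(-m) = gamma(m).
Pure AR (q = 0): c_0 = sigma^2 = 2, c_k = 0 for k >= 1.
Equations for k = 0 and k = 1 (AR order 1):
  gamma(0) = phi_1 gamma(1) + c_0
  gamma(1) = phi_1 gamma(0) + c_1
Substituting the second into the first: gamma(0) (1 - phi_1^2) = c_0 + phi_1 c_1, so
  gamma(0) = c_0 / (1 - phi_1^2) = 2 / (1 - (-0.771)^2) = 2 / 0.405559 = 4.931465.
  gamma(1) = phi_1 gamma(0) = (-0.771)(4.931465) = -3.802159.
Therefore gamma(1) = -3.8022 (to 4 decimal places).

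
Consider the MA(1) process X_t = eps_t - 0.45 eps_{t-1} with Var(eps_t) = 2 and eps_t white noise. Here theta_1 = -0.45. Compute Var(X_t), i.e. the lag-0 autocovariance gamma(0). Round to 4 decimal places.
\gamma(0) = 2.4050

For an MA(q) process X_t = eps_t + sum_i theta_i eps_{t-i} with
Var(eps_t) = sigma^2, the variance is
  gamma(0) = sigma^2 * (1 + sum_i theta_i^2).
  sum_i theta_i^2 = (-0.45)^2 = 0.2025.
  gamma(0) = 2 * (1 + 0.2025) = 2 * 1.2025 = 2.405, which rounds to 2.4050.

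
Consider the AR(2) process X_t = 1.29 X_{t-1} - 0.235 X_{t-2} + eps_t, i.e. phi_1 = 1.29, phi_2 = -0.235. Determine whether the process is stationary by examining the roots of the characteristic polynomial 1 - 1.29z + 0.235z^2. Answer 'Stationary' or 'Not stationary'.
\text{Not stationary}

The AR(p) characteristic polynomial is P(z) = 1 - 1.29z + 0.235z^2.
Stationarity requires all roots to lie outside the unit circle, i.e. |z| > 1 for every root.
Set 1 + (-1.29) z + (0.235) z^2 = 0, i.e. a z^2 + b z + c = 0 with a = 0.235, b = -1.29, c = 1.
Discriminant D = b^2 - 4ac = (-1.29)^2 - 4*(0.235)*1 = 1.6641 - (0.94) = 0.7241.
D >= 0, so the roots are real: z = (-b +/- sqrt(D)) / (2a) = (1.29 +/- 0.850941) / (0.47).
  z_1 = (1.29 + 0.850941) / (0.47) = 4.5552,   |z_1| = 4.5552.
  z_2 = (1.29 - 0.850941) / (0.47) = 0.9342,   |z_2| = 0.9342.
Moduli of all roots: 4.5552, 0.9342.
All moduli strictly greater than 1? No.
Verdict: Not stationary.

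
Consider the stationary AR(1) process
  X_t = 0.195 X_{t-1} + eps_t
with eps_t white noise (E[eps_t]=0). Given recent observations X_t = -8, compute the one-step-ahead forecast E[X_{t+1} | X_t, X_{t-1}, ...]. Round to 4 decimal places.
E[X_{t+1} \mid \mathcal F_t] = -1.5600

For an AR(p) model X_t = c + sum_i phi_i X_{t-i} + eps_t, the
one-step-ahead conditional mean is
  E[X_{t+1} | X_t, ...] = c + sum_i phi_i X_{t+1-i}.
Substitute known values:
  E[X_{t+1} | ...] = (0.195) * (-8)
                   = -1.5600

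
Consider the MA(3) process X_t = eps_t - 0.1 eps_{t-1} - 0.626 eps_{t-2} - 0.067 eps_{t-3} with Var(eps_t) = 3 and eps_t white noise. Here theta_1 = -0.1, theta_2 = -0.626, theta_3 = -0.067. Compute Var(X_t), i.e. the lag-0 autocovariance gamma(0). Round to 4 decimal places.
\gamma(0) = 4.2191

For an MA(q) process X_t = eps_t + sum_i theta_i eps_{t-i} with
Var(eps_t) = sigma^2, the variance is
  gamma(0) = sigma^2 * (1 + sum_i theta_i^2).
  sum_i theta_i^2 = (-0.1)^2 + (-0.626)^2 + (-0.067)^2 = 0.01 + 0.391876 + 0.004489 = 0.406365.
  gamma(0) = 3 * (1 + 0.406365) = 3 * 1.406365 = 4.219095, which rounds to 4.2191.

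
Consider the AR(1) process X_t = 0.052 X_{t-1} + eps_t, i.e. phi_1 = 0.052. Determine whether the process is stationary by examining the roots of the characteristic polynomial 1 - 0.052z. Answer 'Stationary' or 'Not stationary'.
\text{Stationary}

The AR(p) characteristic polynomial is P(z) = 1 - 0.052z.
Stationarity requires all roots to lie outside the unit circle, i.e. |z| > 1 for every root.
This is linear in z: 1 + (-0.052) z = 0  =>  z = -1/(-0.052) = 19.230769,  |z| = 19.230769.
Moduli of all roots: 19.2308.
All moduli strictly greater than 1? Yes.
Verdict: Stationary.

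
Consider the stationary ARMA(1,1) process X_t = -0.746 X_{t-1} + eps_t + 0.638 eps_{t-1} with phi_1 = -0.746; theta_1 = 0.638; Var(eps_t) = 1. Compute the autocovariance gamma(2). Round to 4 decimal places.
\gamma(2) = 0.0952

Multiply the model equation by X_{t-k} and take expectations. With theta_0 = psi_0 = 1 and psi_j the MA(infinity) weights, this gives
  gamma(k) - sum_i phi_i gamma(k-i) = c_k,
  c_k = sigma^2 * sum_{j=k..q} theta_j psi_{j-k}   (c_k = 0 for k > q),
using gamma(-m) = gamma(m).
psi-weights needed (psi_j = theta_j + sum_i phi_i psi_{j-i}):
  psi_1 = theta_1 + phi_1 = 0.638 + (-0.746) = -0.108
Right-hand sides:
  c_0 = sigma^2 (1 + theta_1 psi_1) = 1 * (1 + (0.638)(-0.108)) = 1 * 0.931096 = 0.931096
  c_1 = sigma^2 theta_1 = 1 * (0.638) = 0.638
  c_2 = 0
Equations for k = 0 and k = 1 (AR order 1):
  gamma(0) = phi_1 gamma(1) + c_0
  gamma(1) = phi_1 gamma(0) + c_1
Substituting the second into the first: gamma(0) (1 - phi_1^2) = c_0 + phi_1 c_1, so
  gamma(0) = (c_0 + phi_1 c_1) / (1 - phi_1^2) = (0.931096 + (-0.746)(0.638)) / (1 - (-0.746)^2) = 0.455148 / 0.443484 = 1.026301.
  gamma(1) = phi_1 gamma(0) + c_1 = (-0.746)(1.026301) + (0.638) = -0.12762.
For k = 2 (> q): gamma(2) = phi_1 gamma(1) = (-0.746)(-0.12762) = 0.095205.
Therefore gamma(2) = 0.0952 (to 4 decimal places).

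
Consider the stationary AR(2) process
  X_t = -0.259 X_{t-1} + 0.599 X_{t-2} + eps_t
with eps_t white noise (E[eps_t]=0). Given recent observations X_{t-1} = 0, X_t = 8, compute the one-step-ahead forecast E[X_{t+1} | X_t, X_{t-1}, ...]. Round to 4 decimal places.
E[X_{t+1} \mid \mathcal F_t] = -2.0720

For an AR(p) model X_t = c + sum_i phi_i X_{t-i} + eps_t, the
one-step-ahead conditional mean is
  E[X_{t+1} | X_t, ...] = c + sum_i phi_i X_{t+1-i}.
Substitute known values:
  E[X_{t+1} | ...] = (-0.259) * (8) + (0.599) * (0)
                   = -2.0720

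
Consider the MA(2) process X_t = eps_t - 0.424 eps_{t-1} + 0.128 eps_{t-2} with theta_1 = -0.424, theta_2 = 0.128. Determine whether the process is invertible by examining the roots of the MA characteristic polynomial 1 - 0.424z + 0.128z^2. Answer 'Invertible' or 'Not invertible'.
\text{Invertible}

The MA(q) characteristic polynomial is P(z) = 1 - 0.424z + 0.128z^2.
Invertibility requires all roots to lie outside the unit circle, i.e. |z| > 1 for every root.
Set 1 + (-0.424) z + (0.128) z^2 = 0, i.e. a z^2 + b z + c = 0 with a = 0.128, b = -0.424, c = 1.
Discriminant D = b^2 - 4ac = (-0.424)^2 - 4*(0.128)*1 = 0.179776 - (0.512) = -0.332224.
D < 0, so the roots are the complex-conjugate pair z = (-b +/- i sqrt(-D)) / (2a) = 1.6562 +/- 2.2515i.
For a conjugate pair |z|^2 = z * conj(z) = (product of roots) = c/a = 1/(0.128) = 7.8125, so |z| = sqrt(7.8125) = 2.7951 for both roots.
Moduli of all roots: 2.7951, 2.7951.
All moduli strictly greater than 1? Yes.
Verdict: Invertible.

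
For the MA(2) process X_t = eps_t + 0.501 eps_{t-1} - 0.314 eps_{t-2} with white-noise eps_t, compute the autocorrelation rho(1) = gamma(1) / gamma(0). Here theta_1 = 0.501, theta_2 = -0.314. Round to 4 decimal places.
\rho(1) = 0.2547

For an MA(q) process with theta_0 = 1, the autocovariance is
  gamma(k) = sigma^2 * sum_{i=0..q-k} theta_i * theta_{i+k},
and rho(k) = gamma(k) / gamma(0). Sigma^2 cancels.
  numerator   = (1)*(0.501) + (0.501)*(-0.314) = 0.343686.
  denominator = (1)^2 + (0.501)^2 + (-0.314)^2 = 1.349597.
  rho(1) = 0.343686 / 1.349597 = 0.2547.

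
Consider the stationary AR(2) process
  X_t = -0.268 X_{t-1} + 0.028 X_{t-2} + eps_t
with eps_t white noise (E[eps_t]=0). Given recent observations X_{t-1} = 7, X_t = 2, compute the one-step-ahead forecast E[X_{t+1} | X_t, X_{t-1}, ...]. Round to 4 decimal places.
E[X_{t+1} \mid \mathcal F_t] = -0.3400

For an AR(p) model X_t = c + sum_i phi_i X_{t-i} + eps_t, the
one-step-ahead conditional mean is
  E[X_{t+1} | X_t, ...] = c + sum_i phi_i X_{t+1-i}.
Substitute known values:
  E[X_{t+1} | ...] = (-0.268) * (2) + (0.028) * (7)
                   = -0.3400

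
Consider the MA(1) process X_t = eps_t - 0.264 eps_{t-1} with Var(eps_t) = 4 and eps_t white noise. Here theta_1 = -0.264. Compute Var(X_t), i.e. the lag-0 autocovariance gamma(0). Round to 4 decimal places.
\gamma(0) = 4.2788

For an MA(q) process X_t = eps_t + sum_i theta_i eps_{t-i} with
Var(eps_t) = sigma^2, the variance is
  gamma(0) = sigma^2 * (1 + sum_i theta_i^2).
  sum_i theta_i^2 = (-0.264)^2 = 0.069696.
  gamma(0) = 4 * (1 + 0.069696) = 4 * 1.069696 = 4.278784, which rounds to 4.2788.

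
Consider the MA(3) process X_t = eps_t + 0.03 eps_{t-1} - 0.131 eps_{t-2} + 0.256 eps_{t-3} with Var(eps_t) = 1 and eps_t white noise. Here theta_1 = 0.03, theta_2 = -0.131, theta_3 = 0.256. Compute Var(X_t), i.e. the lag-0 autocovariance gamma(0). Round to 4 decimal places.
\gamma(0) = 1.0836

For an MA(q) process X_t = eps_t + sum_i theta_i eps_{t-i} with
Var(eps_t) = sigma^2, the variance is
  gamma(0) = sigma^2 * (1 + sum_i theta_i^2).
  sum_i theta_i^2 = (0.03)^2 + (-0.131)^2 + (0.256)^2 = 0.0009 + 0.017161 + 0.065536 = 0.083597.
  gamma(0) = 1 * (1 + 0.083597) = 1 * 1.083597 = 1.083597, which rounds to 1.0836.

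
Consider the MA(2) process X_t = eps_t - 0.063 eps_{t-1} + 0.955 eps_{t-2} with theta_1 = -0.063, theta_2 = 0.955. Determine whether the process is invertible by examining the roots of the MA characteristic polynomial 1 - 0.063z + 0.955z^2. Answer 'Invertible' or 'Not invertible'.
\text{Invertible}

The MA(q) characteristic polynomial is P(z) = 1 - 0.063z + 0.955z^2.
Invertibility requires all roots to lie outside the unit circle, i.e. |z| > 1 for every root.
Set 1 + (-0.063) z + (0.955) z^2 = 0, i.e. a z^2 + b z + c = 0 with a = 0.955, b = -0.063, c = 1.
Discriminant D = b^2 - 4ac = (-0.063)^2 - 4*(0.955)*1 = 0.003969 - (3.82) = -3.816031.
D < 0, so the roots are the complex-conjugate pair z = (-b +/- i sqrt(-D)) / (2a) = 0.033 +/- 1.0228i.
For a conjugate pair |z|^2 = z * conj(z) = (product of roots) = c/a = 1/(0.955) = 1.04712, so |z| = sqrt(1.04712) = 1.0233 for both roots.
Moduli of all roots: 1.0233, 1.0233.
All moduli strictly greater than 1? Yes.
Verdict: Invertible.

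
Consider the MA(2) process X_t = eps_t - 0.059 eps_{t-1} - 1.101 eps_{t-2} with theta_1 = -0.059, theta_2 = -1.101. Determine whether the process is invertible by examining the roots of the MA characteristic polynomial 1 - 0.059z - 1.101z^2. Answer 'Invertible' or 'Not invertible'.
\text{Not invertible}

The MA(q) characteristic polynomial is P(z) = 1 - 0.059z - 1.101z^2.
Invertibility requires all roots to lie outside the unit circle, i.e. |z| > 1 for every root.
Set 1 + (-0.059) z + (-1.101) z^2 = 0, i.e. a z^2 + b z + c = 0 with a = -1.101, b = -0.059, c = 1.
Discriminant D = b^2 - 4ac = (-0.059)^2 - 4*(-1.101)*1 = 0.003481 - (-4.404) = 4.407481.
D >= 0, so the roots are real: z = (-b +/- sqrt(D)) / (2a) = (0.059 +/- 2.0994) / (-2.202).
  z_1 = (0.059 + 2.0994) / (-2.202) = -0.9802,   |z_1| = 0.9802.
  z_2 = (0.059 - 2.0994) / (-2.202) = 0.9266,   |z_2| = 0.9266.
Moduli of all roots: 0.9802, 0.9266.
All moduli strictly greater than 1? No.
Verdict: Not invertible.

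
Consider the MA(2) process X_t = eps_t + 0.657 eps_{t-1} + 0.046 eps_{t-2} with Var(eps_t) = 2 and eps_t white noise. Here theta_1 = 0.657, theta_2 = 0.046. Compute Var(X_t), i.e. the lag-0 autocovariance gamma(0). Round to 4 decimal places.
\gamma(0) = 2.8675

For an MA(q) process X_t = eps_t + sum_i theta_i eps_{t-i} with
Var(eps_t) = sigma^2, the variance is
  gamma(0) = sigma^2 * (1 + sum_i theta_i^2).
  sum_i theta_i^2 = (0.657)^2 + (0.046)^2 = 0.431649 + 0.002116 = 0.433765.
  gamma(0) = 2 * (1 + 0.433765) = 2 * 1.433765 = 2.86753, which rounds to 2.8675.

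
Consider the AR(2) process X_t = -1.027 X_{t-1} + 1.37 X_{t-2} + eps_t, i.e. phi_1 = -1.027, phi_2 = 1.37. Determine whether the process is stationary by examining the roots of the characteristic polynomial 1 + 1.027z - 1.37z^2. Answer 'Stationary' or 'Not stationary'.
\text{Not stationary}

The AR(p) characteristic polynomial is P(z) = 1 + 1.027z - 1.37z^2.
Stationarity requires all roots to lie outside the unit circle, i.e. |z| > 1 for every root.
Set 1 + (1.027) z + (-1.37) z^2 = 0, i.e. a z^2 + b z + c = 0 with a = -1.37, b = 1.027, c = 1.
Discriminant D = b^2 - 4ac = (1.027)^2 - 4*(-1.37)*1 = 1.054729 - (-5.48) = 6.534729.
D >= 0, so the roots are real: z = (-b +/- sqrt(D)) / (2a) = (-1.027 +/- 2.556312) / (-2.74).
  z_1 = (-1.027 + 2.556312) / (-2.74) = -0.5581,   |z_1| = 0.5581.
  z_2 = (-1.027 - 2.556312) / (-2.74) = 1.3078,   |z_2| = 1.3078.
Moduli of all roots: 0.5581, 1.3078.
All moduli strictly greater than 1? No.
Verdict: Not stationary.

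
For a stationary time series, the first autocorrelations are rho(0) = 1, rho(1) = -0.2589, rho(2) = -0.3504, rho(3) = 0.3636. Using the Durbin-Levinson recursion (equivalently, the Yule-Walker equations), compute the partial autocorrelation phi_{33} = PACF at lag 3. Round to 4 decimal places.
\phi_{33} = 0.1561

The PACF at lag k is phi_{kk}, the last component of the solution
to the Yule-Walker system G_k phi = r_k where
  (G_k)_{ij} = rho(|i - j|), (r_k)_i = rho(i), i,j = 1..k.
Equivalently, Durbin-Levinson gives phi_{kk} iteratively:
  phi_{11} = rho(1)
  phi_{kk} = [rho(k) - sum_{j=1..k-1} phi_{k-1,j} rho(k-j)]
            / [1 - sum_{j=1..k-1} phi_{k-1,j} rho(j)],
  phi_{k,j} = phi_{k-1,j} - phi_{kk} phi_{k-1,k-j},  j = 1..k-1.
Step k = 1:
  phi_11 = rho(1) = -0.2589.
Step k = 2:
  phi_22 = [rho(2) - phi_11 rho(1)] / [1 - phi_11 rho(1)] = [-0.3504 - (-0.2589)(-0.2589)] / [1 - (-0.2589)(-0.2589)]
         = -0.41742921 / 0.93297079 = -0.447419.
  Update: phi_21 = phi_11 - phi_22 phi_11 = -0.2589 - (-0.447419)(-0.2589) = -0.374737.
Step k = 3:
  phi_33 = [rho(3) - phi_21 rho(2) - phi_22 rho(1)] / [1 - phi_21 rho(1) - phi_22 rho(2)]
    numerator   = 0.3636 - (-0.374737)(-0.3504) - (-0.447419)(-0.2589) = 0.11645532
    denominator = 1 - (-0.374737)(-0.2589) - (-0.447419)(-0.3504) = 0.74620487
  phi_33 = 0.11645532 / 0.74620487 = 0.1561.
Therefore phi_{33} = 0.1561.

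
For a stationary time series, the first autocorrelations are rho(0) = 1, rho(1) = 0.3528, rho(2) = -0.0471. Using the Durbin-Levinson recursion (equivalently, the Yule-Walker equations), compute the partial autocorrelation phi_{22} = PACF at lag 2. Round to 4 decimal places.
\phi_{22} = -0.1960

The PACF at lag k is phi_{kk}, the last component of the solution
to the Yule-Walker system G_k phi = r_k where
  (G_k)_{ij} = rho(|i - j|), (r_k)_i = rho(i), i,j = 1..k.
Equivalently, Durbin-Levinson gives phi_{kk} iteratively:
  phi_{11} = rho(1)
  phi_{kk} = [rho(k) - sum_{j=1..k-1} phi_{k-1,j} rho(k-j)]
            / [1 - sum_{j=1..k-1} phi_{k-1,j} rho(j)],
  phi_{k,j} = phi_{k-1,j} - phi_{kk} phi_{k-1,k-j},  j = 1..k-1.
Step k = 1:
  phi_11 = rho(1) = 0.3528.
Step k = 2:
  phi_22 = [rho(2) - phi_11 rho(1)] / [1 - phi_11 rho(1)] = [-0.0471 - (0.3528)(0.3528)] / [1 - (0.3528)(0.3528)]
         = -0.17156784 / 0.87553216 = -0.196.
Therefore phi_{22} = -0.1960.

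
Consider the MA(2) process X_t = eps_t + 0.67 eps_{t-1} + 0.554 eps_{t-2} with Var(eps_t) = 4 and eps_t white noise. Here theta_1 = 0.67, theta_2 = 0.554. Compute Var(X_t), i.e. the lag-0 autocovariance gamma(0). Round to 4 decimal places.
\gamma(0) = 7.0233

For an MA(q) process X_t = eps_t + sum_i theta_i eps_{t-i} with
Var(eps_t) = sigma^2, the variance is
  gamma(0) = sigma^2 * (1 + sum_i theta_i^2).
  sum_i theta_i^2 = (0.67)^2 + (0.554)^2 = 0.4489 + 0.306916 = 0.755816.
  gamma(0) = 4 * (1 + 0.755816) = 4 * 1.755816 = 7.023264, which rounds to 7.0233.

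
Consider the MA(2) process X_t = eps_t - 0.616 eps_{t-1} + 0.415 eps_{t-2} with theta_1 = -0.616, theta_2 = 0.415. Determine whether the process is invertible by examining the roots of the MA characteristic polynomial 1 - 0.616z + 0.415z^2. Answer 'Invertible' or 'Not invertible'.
\text{Invertible}

The MA(q) characteristic polynomial is P(z) = 1 - 0.616z + 0.415z^2.
Invertibility requires all roots to lie outside the unit circle, i.e. |z| > 1 for every root.
Set 1 + (-0.616) z + (0.415) z^2 = 0, i.e. a z^2 + b z + c = 0 with a = 0.415, b = -0.616, c = 1.
Discriminant D = b^2 - 4ac = (-0.616)^2 - 4*(0.415)*1 = 0.379456 - (1.66) = -1.280544.
D < 0, so the roots are the complex-conjugate pair z = (-b +/- i sqrt(-D)) / (2a) = 0.7422 +/- 1.3634i.
For a conjugate pair |z|^2 = z * conj(z) = (product of roots) = c/a = 1/(0.415) = 2.409639, so |z| = sqrt(2.409639) = 1.5523 for both roots.
Moduli of all roots: 1.5523, 1.5523.
All moduli strictly greater than 1? Yes.
Verdict: Invertible.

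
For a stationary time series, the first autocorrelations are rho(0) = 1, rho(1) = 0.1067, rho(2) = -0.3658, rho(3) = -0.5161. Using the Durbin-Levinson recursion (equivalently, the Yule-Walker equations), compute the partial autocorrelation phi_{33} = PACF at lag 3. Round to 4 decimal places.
\phi_{33} = -0.4990

The PACF at lag k is phi_{kk}, the last component of the solution
to the Yule-Walker system G_k phi = r_k where
  (G_k)_{ij} = rho(|i - j|), (r_k)_i = rho(i), i,j = 1..k.
Equivalently, Durbin-Levinson gives phi_{kk} iteratively:
  phi_{11} = rho(1)
  phi_{kk} = [rho(k) - sum_{j=1..k-1} phi_{k-1,j} rho(k-j)]
            / [1 - sum_{j=1..k-1} phi_{k-1,j} rho(j)],
  phi_{k,j} = phi_{k-1,j} - phi_{kk} phi_{k-1,k-j},  j = 1..k-1.
Step k = 1:
  phi_11 = rho(1) = 0.1067.
Step k = 2:
  phi_22 = [rho(2) - phi_11 rho(1)] / [1 - phi_11 rho(1)] = [-0.3658 - (0.1067)(0.1067)] / [1 - (0.1067)(0.1067)]
         = -0.37718489 / 0.98861511 = -0.381529.
  Update: phi_21 = phi_11 - phi_22 phi_11 = 0.1067 - (-0.381529)(0.1067) = 0.147409.
Step k = 3:
  phi_33 = [rho(3) - phi_21 rho(2) - phi_22 rho(1)] / [1 - phi_21 rho(1) - phi_22 rho(2)]
    numerator   = -0.5161 - (0.147409)(-0.3658) - (-0.381529)(0.1067) = -0.42146866
    denominator = 1 - (0.147409)(0.1067) - (-0.381529)(-0.3658) = 0.84470831
  phi_33 = -0.42146866 / 0.84470831 = -0.499.
Therefore phi_{33} = -0.4990.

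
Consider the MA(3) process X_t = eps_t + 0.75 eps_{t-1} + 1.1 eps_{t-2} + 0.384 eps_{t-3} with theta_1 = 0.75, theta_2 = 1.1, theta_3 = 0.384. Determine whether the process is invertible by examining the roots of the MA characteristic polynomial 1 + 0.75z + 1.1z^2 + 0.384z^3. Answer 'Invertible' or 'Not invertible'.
\text{Invertible}

The MA(q) characteristic polynomial is P(z) = 1 + 0.75z + 1.1z^2 + 0.384z^3.
Invertibility requires all roots to lie outside the unit circle, i.e. |z| > 1 for every root.
Degree 3: look for a simple real root z0 first, then factor out (1 - z/z0) and solve the remaining quadratic.
Testing z0 = -2.5: P(-2.5) = 1 + (0.75)(-2.5) + (1.1)(-2.5)^2 + (0.384)(-2.5)^3
  = 1 + (-1.875) + (6.875) + (-6) = 0.  So z_0 = -2.5 is a root, |z_0| = 2.5.
Divide out the factor (1 + 0.4 z) = (1 - z/z0) (since 1/z0 = -0.4):
  P(z) = (1 + 0.4 z)(1 + (0.35) z + (0.96) z^2)
  [check: z-coef 0.35 - (-0.4) = 0.75; z^2-coef 0.96 - (-0.4)(0.35) = 1.1; z^3-coef -(-0.4)(0.96) = 0.384.]
Remaining roots from the quadratic factor 1 + (0.35) z + (0.96) z^2:
  Set 1 + (0.35) z + (0.96) z^2 = 0, i.e. a z^2 + b z + c = 0 with a = 0.96, b = 0.35, c = 1.
  Discriminant D = b^2 - 4ac = (0.35)^2 - 4*(0.96)*1 = 0.1225 - (3.84) = -3.7175.
  D < 0, so the roots are the complex-conjugate pair z = (-b +/- i sqrt(-D)) / (2a) = -0.1823 +/- 1.0042i.
  For a conjugate pair |z|^2 = z * conj(z) = (product of roots) = c/a = 1/(0.96) = 1.041667, so |z| = sqrt(1.041667) = 1.0206 for both roots.
Moduli of all roots: 2.5000, 1.0206, 1.0206.
All moduli strictly greater than 1? Yes.
Verdict: Invertible.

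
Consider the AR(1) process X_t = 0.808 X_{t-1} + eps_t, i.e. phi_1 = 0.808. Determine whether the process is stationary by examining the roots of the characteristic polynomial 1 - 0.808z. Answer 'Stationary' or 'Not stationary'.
\text{Stationary}

The AR(p) characteristic polynomial is P(z) = 1 - 0.808z.
Stationarity requires all roots to lie outside the unit circle, i.e. |z| > 1 for every root.
This is linear in z: 1 + (-0.808) z = 0  =>  z = -1/(-0.808) = 1.237624,  |z| = 1.237624.
Moduli of all roots: 1.2376.
All moduli strictly greater than 1? Yes.
Verdict: Stationary.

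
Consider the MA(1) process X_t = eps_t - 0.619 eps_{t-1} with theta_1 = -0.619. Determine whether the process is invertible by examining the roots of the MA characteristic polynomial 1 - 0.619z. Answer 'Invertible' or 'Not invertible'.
\text{Invertible}

The MA(q) characteristic polynomial is P(z) = 1 - 0.619z.
Invertibility requires all roots to lie outside the unit circle, i.e. |z| > 1 for every root.
This is linear in z: 1 + (-0.619) z = 0  =>  z = -1/(-0.619) = 1.615509,  |z| = 1.615509.
Moduli of all roots: 1.6155.
All moduli strictly greater than 1? Yes.
Verdict: Invertible.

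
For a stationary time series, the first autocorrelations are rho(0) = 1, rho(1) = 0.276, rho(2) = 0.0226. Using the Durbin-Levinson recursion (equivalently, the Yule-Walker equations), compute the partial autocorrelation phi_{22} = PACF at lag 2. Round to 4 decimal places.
\phi_{22} = -0.0580

The PACF at lag k is phi_{kk}, the last component of the solution
to the Yule-Walker system G_k phi = r_k where
  (G_k)_{ij} = rho(|i - j|), (r_k)_i = rho(i), i,j = 1..k.
Equivalently, Durbin-Levinson gives phi_{kk} iteratively:
  phi_{11} = rho(1)
  phi_{kk} = [rho(k) - sum_{j=1..k-1} phi_{k-1,j} rho(k-j)]
            / [1 - sum_{j=1..k-1} phi_{k-1,j} rho(j)],
  phi_{k,j} = phi_{k-1,j} - phi_{kk} phi_{k-1,k-j},  j = 1..k-1.
Step k = 1:
  phi_11 = rho(1) = 0.276.
Step k = 2:
  phi_22 = [rho(2) - phi_11 rho(1)] / [1 - phi_11 rho(1)] = [0.0226 - (0.276)(0.276)] / [1 - (0.276)(0.276)]
         = -0.053576 / 0.923824 = -0.058.
Therefore phi_{22} = -0.0580.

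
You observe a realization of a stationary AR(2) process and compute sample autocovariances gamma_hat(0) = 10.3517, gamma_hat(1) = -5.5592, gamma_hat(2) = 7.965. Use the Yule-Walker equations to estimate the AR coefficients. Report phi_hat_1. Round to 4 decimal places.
\hat\phi_{1} = -0.1740

The Yule-Walker equations for an AR(p) process read, in matrix form,
  Gamma_p phi = r_p,   with   (Gamma_p)_{ij} = gamma(|i - j|),
                       (r_p)_i = gamma(i),   i,j = 1..p.
Substitute the sample gammas (Toeplitz matrix and right-hand side of size 2):
  Gamma_p = [[10.3517, -5.5592], [-5.5592, 10.3517]]
  r_p     = [-5.5592, 7.965]
Written out:
  10.3517 phi_1 - 5.5592 phi_2 = -5.5592
  -5.5592 phi_1 + 10.3517 phi_2 = 7.965
Solve by Cramer's rule:
  det = gamma(0)^2 - gamma(1)^2 = (10.3517)^2 - (-5.5592)^2 = 107.15769289 - 30.90470464 = 76.25298825
  phi_hat_1 = [gamma(1) gamma(0) - gamma(1) gamma(2)] / det = [(-5.5592)(10.3517) - (-5.5592)(7.965)] / 76.25298825 = -13.26814264 / 76.25298825 = -0.174
  phi_hat_2 = [gamma(0) gamma(2) - gamma(1)^2] / det = [(10.3517)(7.965) - (-5.5592)^2] / 76.25298825 = 51.54658586 / 76.25298825 = 0.676
So phi_hat = [-0.1740, 0.6760].
Therefore phi_hat_1 = -0.1740.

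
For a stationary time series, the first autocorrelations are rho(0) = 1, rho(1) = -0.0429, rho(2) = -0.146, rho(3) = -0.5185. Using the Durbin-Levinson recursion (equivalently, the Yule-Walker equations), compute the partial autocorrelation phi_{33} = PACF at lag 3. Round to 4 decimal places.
\phi_{33} = -0.5450

The PACF at lag k is phi_{kk}, the last component of the solution
to the Yule-Walker system G_k phi = r_k where
  (G_k)_{ij} = rho(|i - j|), (r_k)_i = rho(i), i,j = 1..k.
Equivalently, Durbin-Levinson gives phi_{kk} iteratively:
  phi_{11} = rho(1)
  phi_{kk} = [rho(k) - sum_{j=1..k-1} phi_{k-1,j} rho(k-j)]
            / [1 - sum_{j=1..k-1} phi_{k-1,j} rho(j)],
  phi_{k,j} = phi_{k-1,j} - phi_{kk} phi_{k-1,k-j},  j = 1..k-1.
Step k = 1:
  phi_11 = rho(1) = -0.0429.
Step k = 2:
  phi_22 = [rho(2) - phi_11 rho(1)] / [1 - phi_11 rho(1)] = [-0.146 - (-0.0429)(-0.0429)] / [1 - (-0.0429)(-0.0429)]
         = -0.14784041 / 0.99815959 = -0.148113.
  Update: phi_21 = phi_11 - phi_22 phi_11 = -0.0429 - (-0.148113)(-0.0429) = -0.049254.
Step k = 3:
  phi_33 = [rho(3) - phi_21 rho(2) - phi_22 rho(1)] / [1 - phi_21 rho(1) - phi_22 rho(2)]
    numerator   = -0.5185 - (-0.049254)(-0.146) - (-0.148113)(-0.0429) = -0.53204514
    denominator = 1 - (-0.049254)(-0.0429) - (-0.148113)(-0.146) = 0.9762625
  phi_33 = -0.53204514 / 0.9762625 = -0.545.
Therefore phi_{33} = -0.5450.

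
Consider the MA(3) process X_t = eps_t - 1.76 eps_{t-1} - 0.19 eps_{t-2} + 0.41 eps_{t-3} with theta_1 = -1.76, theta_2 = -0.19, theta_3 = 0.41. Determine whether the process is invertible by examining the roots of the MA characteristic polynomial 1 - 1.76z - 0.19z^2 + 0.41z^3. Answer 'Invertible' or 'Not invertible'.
\text{Not invertible}

The MA(q) characteristic polynomial is P(z) = 1 - 1.76z - 0.19z^2 + 0.41z^3.
Invertibility requires all roots to lie outside the unit circle, i.e. |z| > 1 for every root.
Degree 3: look for a simple real root z0 first, then factor out (1 - z/z0) and solve the remaining quadratic.
Testing z0 = 2: P(2) = 1 + (-1.76)(2) + (-0.19)(2)^2 + (0.41)(2)^3
  = 1 + (-3.52) + (-0.76) + (3.28) = 0.  So z_0 = 2 is a root, |z_0| = 2.
Divide out the factor (1 - 0.5 z) = (1 - z/z0) (since 1/z0 = 0.5):
  P(z) = (1 - 0.5 z)(1 + (-1.26) z + (-0.82) z^2)
  [check: z-coef -1.26 - (0.5) = -1.76; z^2-coef -0.82 - (0.5)(-1.26) = -0.19; z^3-coef -(0.5)(-0.82) = 0.41.]
Remaining roots from the quadratic factor 1 + (-1.26) z + (-0.82) z^2:
  Set 1 + (-1.26) z + (-0.82) z^2 = 0, i.e. a z^2 + b z + c = 0 with a = -0.82, b = -1.26, c = 1.
  Discriminant D = b^2 - 4ac = (-1.26)^2 - 4*(-0.82)*1 = 1.5876 - (-3.28) = 4.8676.
  D >= 0, so the roots are real: z = (-b +/- sqrt(D)) / (2a) = (1.26 +/- 2.206264) / (-1.64).
    z_1 = (1.26 + 2.206264) / (-1.64) = -2.1136,   |z_1| = 2.1136.
    z_2 = (1.26 - 2.206264) / (-1.64) = 0.577,   |z_2| = 0.577.
Moduli of all roots: 2.0000, 2.1136, 0.5770.
All moduli strictly greater than 1? No.
Verdict: Not invertible.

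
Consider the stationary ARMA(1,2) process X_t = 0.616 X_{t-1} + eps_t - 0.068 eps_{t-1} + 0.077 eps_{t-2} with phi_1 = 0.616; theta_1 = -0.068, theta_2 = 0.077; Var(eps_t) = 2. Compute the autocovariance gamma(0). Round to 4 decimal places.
\gamma(0) = 3.1545

Multiply the model equation by X_{t-k} and take expectations. With theta_0 = psi_0 = 1 and psi_j the MA(infinity) weights, this gives
  gamma(k) - sum_i phi_i gamma(k-i) = c_k,
  c_k = sigma^2 * sum_{j=k..q} theta_j psi_{j-k}   (c_k = 0 for k > q),
using gamma(-m) = gamma(m).
psi-weights needed (psi_j = theta_j + sum_i phi_i psi_{j-i}):
  psi_1 = theta_1 + phi_1 = -0.068 + (0.616) = 0.548
  psi_2 = theta_2 + phi_1 psi_1 = 0.077 + (0.616)(0.548) = 0.414568
Right-hand sides:
  c_0 = sigma^2 (1 + theta_1 psi_1 + theta_2 psi_2) = 2 * (1 + (-0.068)(0.548) + (0.077)(0.414568)) = 2 * 0.994658 = 1.989315
  c_1 = sigma^2 (theta_1 + theta_2 psi_1) = 2 * (-0.068 + (0.077)(0.548)) = -0.051608
  c_2 = sigma^2 theta_2 = 2 * (0.077) = 0.154
Equations for k = 0 and k = 1 (AR order 1):
  gamma(0) = phi_1 gamma(1) + c_0
  gamma(1) = phi_1 gamma(0) + c_1
Substituting the second into the first: gamma(0) (1 - phi_1^2) = c_0 + phi_1 c_1, so
  gamma(0) = (c_0 + phi_1 c_1) / (1 - phi_1^2) = (1.989315 + (0.616)(-0.051608)) / (1 - (0.616)^2) = 1.957525 / 0.620544 = 3.15453.
Therefore gamma(0) = 3.1545 (to 4 decimal places).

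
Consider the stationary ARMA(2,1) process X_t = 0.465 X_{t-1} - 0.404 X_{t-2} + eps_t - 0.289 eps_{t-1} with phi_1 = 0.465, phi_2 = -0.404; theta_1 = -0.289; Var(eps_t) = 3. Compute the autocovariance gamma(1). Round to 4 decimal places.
\gamma(1) = 0.5722

Multiply the model equation by X_{t-k} and take expectations. With theta_0 = psi_0 = 1 and psi_j the MA(infinity) weights, this gives
  gamma(k) - sum_i phi_i gamma(k-i) = c_k,
  c_k = sigma^2 * sum_{j=k..q} theta_j psi_{j-k}   (c_k = 0 for k > q),
using gamma(-m) = gamma(m).
psi-weights needed (psi_j = theta_j + sum_i phi_i psi_{j-i}):
  psi_1 = theta_1 + phi_1 = -0.289 + (0.465) = 0.176
Right-hand sides:
  c_0 = sigma^2 (1 + theta_1 psi_1) = 3 * (1 + (-0.289)(0.176)) = 3 * 0.949136 = 2.847408
  c_1 = sigma^2 theta_1 = 3 * (-0.289) = -0.867
  c_2 = 0
Equations for k = 0, 1, 2 (AR order 2, c_2 = 0):
  (E0) gamma(0) = phi_1 gamma(1) + phi_2 gamma(2) + c_0
  (E1) gamma(1) = phi_1 gamma(0) + phi_2 gamma(1) + c_1
  (E2) gamma(2) = phi_1 gamma(1) + phi_2 gamma(0)
From (E1): gamma(1) = A gamma(0) + B with
  A = phi_1 / (1 - phi_2) = 0.465 / 1.404 = 0.331197,   B = c_1 / (1 - phi_2) = -0.867 / 1.404 = -0.617521.
Insert (E2) into (E0): gamma(0) (1 - phi_2^2) = phi_1 (1 + phi_2) gamma(1) + c_0.
  phi_1 (1 + phi_2) = (0.465)(0.596) = 0.27714,   1 - phi_2^2 = 0.836784.
Replace gamma(1) by A gamma(0) + B and collect gamma(0):
  gamma(0) [0.836784 - (0.27714)(0.331197)] = (0.27714)(-0.617521) + 2.847408
  gamma(0) * 0.744996 = 2.676268
  gamma(0) = 2.676268 / 0.744996 = 3.592325.
  gamma(1) = A gamma(0) + B = (0.331197)(3.592325) + (-0.617521) = 0.572244.
Therefore gamma(1) = 0.5722 (to 4 decimal places).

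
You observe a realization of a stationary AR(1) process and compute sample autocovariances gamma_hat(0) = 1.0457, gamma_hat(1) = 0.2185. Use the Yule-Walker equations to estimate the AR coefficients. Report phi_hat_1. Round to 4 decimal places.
\hat\phi_{1} = 0.2090

The Yule-Walker equations for an AR(p) process read, in matrix form,
  Gamma_p phi = r_p,   with   (Gamma_p)_{ij} = gamma(|i - j|),
                       (r_p)_i = gamma(i),   i,j = 1..p.
Substitute the sample gammas (Toeplitz matrix and right-hand side of size 1):
  Gamma_p = [[1.0457]]
  r_p     = [0.2185]
With p = 1 this is the single equation gamma(0) phi_1 = gamma(1):
  phi_hat_1 = gamma(1) / gamma(0) = 0.2185 / 1.0457 = 0.2090.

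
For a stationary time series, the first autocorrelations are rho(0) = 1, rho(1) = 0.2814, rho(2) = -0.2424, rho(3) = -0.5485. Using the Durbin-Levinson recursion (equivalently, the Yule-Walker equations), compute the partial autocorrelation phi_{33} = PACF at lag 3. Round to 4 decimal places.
\phi_{33} = -0.4430

The PACF at lag k is phi_{kk}, the last component of the solution
to the Yule-Walker system G_k phi = r_k where
  (G_k)_{ij} = rho(|i - j|), (r_k)_i = rho(i), i,j = 1..k.
Equivalently, Durbin-Levinson gives phi_{kk} iteratively:
  phi_{11} = rho(1)
  phi_{kk} = [rho(k) - sum_{j=1..k-1} phi_{k-1,j} rho(k-j)]
            / [1 - sum_{j=1..k-1} phi_{k-1,j} rho(j)],
  phi_{k,j} = phi_{k-1,j} - phi_{kk} phi_{k-1,k-j},  j = 1..k-1.
Step k = 1:
  phi_11 = rho(1) = 0.2814.
Step k = 2:
  phi_22 = [rho(2) - phi_11 rho(1)] / [1 - phi_11 rho(1)] = [-0.2424 - (0.2814)(0.2814)] / [1 - (0.2814)(0.2814)]
         = -0.32158596 / 0.92081404 = -0.349241.
  Update: phi_21 = phi_11 - phi_22 phi_11 = 0.2814 - (-0.349241)(0.2814) = 0.379676.
Step k = 3:
  phi_33 = [rho(3) - phi_21 rho(2) - phi_22 rho(1)] / [1 - phi_21 rho(1) - phi_22 rho(2)]
    numerator   = -0.5485 - (0.379676)(-0.2424) - (-0.349241)(0.2814) = -0.35819004
    denominator = 1 - (0.379676)(0.2814) - (-0.349241)(-0.2424) = 0.80850306
  phi_33 = -0.35819004 / 0.80850306 = -0.443.
Therefore phi_{33} = -0.4430.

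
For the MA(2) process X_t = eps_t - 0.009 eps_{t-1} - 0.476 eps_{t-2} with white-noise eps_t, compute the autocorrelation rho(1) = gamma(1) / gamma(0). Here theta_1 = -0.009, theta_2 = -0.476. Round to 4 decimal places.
\rho(1) = -0.0038

For an MA(q) process with theta_0 = 1, the autocovariance is
  gamma(k) = sigma^2 * sum_{i=0..q-k} theta_i * theta_{i+k},
and rho(k) = gamma(k) / gamma(0). Sigma^2 cancels.
  numerator   = (1)*(-0.009) + (-0.009)*(-0.476) = -0.004716.
  denominator = (1)^2 + (-0.009)^2 + (-0.476)^2 = 1.226657.
  rho(1) = -0.004716 / 1.226657 = -0.0038.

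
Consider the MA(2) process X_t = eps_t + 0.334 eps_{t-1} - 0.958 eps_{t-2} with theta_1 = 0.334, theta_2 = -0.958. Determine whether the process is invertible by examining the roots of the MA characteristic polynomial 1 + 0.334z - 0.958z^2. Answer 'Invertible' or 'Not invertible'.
\text{Not invertible}

The MA(q) characteristic polynomial is P(z) = 1 + 0.334z - 0.958z^2.
Invertibility requires all roots to lie outside the unit circle, i.e. |z| > 1 for every root.
Set 1 + (0.334) z + (-0.958) z^2 = 0, i.e. a z^2 + b z + c = 0 with a = -0.958, b = 0.334, c = 1.
Discriminant D = b^2 - 4ac = (0.334)^2 - 4*(-0.958)*1 = 0.111556 - (-3.832) = 3.943556.
D >= 0, so the roots are real: z = (-b +/- sqrt(D)) / (2a) = (-0.334 +/- 1.985839) / (-1.916).
  z_1 = (-0.334 + 1.985839) / (-1.916) = -0.8621,   |z_1| = 0.8621.
  z_2 = (-0.334 - 1.985839) / (-1.916) = 1.2108,   |z_2| = 1.2108.
Moduli of all roots: 0.8621, 1.2108.
All moduli strictly greater than 1? No.
Verdict: Not invertible.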